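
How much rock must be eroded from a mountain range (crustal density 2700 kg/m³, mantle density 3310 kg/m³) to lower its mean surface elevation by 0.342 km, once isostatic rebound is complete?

Net drop Δ = e − u = e − e ρ_c/ρ_m = e (ρ_m − ρ_c)/ρ_m.
e = Δ ρ_m/(ρ_m − ρ_c) = 0.342 km × 3310/610 = 1.86 km.

1.86 km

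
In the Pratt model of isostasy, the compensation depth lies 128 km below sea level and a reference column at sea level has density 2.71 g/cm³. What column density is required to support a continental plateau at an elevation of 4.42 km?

Pratt balance: ρ_ref D = ρ (D + h).
ρ = ρ_ref D/(D + h) = 2.71 × 128 km/(128 km + 4.42 km) = 2.62 g/cm³.

2.62 g/cm³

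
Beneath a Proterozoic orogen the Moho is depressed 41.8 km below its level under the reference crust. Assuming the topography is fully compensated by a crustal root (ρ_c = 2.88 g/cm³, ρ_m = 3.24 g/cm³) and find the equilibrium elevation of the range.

In Airy isostatic equilibrium: ρ_c h = (ρ_m − ρ_c) r.
h = r (ρ_m − ρ_c) / ρ_c = 41.8 km × (3.24 − 2.88) / 2.88 = 5.22 km.

5.22 km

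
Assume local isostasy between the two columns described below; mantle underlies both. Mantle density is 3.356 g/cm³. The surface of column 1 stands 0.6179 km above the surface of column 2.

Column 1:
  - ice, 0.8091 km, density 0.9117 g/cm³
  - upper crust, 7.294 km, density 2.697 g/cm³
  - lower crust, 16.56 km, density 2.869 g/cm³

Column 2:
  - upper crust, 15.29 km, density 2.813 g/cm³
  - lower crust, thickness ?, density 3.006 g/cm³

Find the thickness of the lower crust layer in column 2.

12.8 km

Take the compensation level at the base of the deeper column (depth z_c below the surface of column 1) and equate Σ ρ_i t_i down to z_c; mantle fills any gap and the z_c terms cancel.
Column 1: 0.8091×0.9117 + 7.294×2.697 + 16.56×2.869 + (z_c − 24.6631)×3.356
Column 2: 0.6179×0 + 15.29×2.813 + x×3.006 + (z_c − 0.6179 − 15.29 − x)×3.356
The z_c×3.356 term appears on both sides and cancels. Collect the known terms of each column as K = Σ(ρt)_known − 3.356 × (depth of known layers): K_1 = 67.9202145 − 3.356×24.6631 = −14.8491491; K_2 = 43.01077 − 3.356×(0.6179 + 15.29) = −10.3761424.
Balance: K_1 = K_2 − x×(3.356 − 3.006), so x = (K_2 − K_1)/(3.356 − 3.006) = 4.47301/0.35 = 12.8 km.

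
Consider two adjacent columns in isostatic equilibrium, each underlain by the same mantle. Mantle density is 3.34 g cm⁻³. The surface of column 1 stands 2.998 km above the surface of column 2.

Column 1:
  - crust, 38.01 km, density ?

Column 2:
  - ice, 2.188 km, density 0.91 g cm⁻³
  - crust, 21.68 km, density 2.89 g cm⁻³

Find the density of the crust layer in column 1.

Take the compensation level at the base of the deeper column (depth z_c below the surface of column 1) and equate Σ ρ_i t_i down to z_c; mantle fills any gap and the z_c terms cancel.
Column 1: 38.01×ρ + (z_c − 38.01)×3.34
Column 2: 2.998×0 + 2.188×0.91 + 21.68×2.89 + (z_c − 2.998 − 23.868)×3.34
The z_c×3.34 term appears on both sides and cancels. Collect the known terms of each column as K = Σ(ρt)_known − 3.34 × (depth of known layers): K_1 = 0 − 3.34×38.01 = −126.9534; K_2 = 64.64628 − 3.34×(2.998 + 23.868) = −25.08616.
Balance: K_1 + 38.01×ρ = K_2, so ρ = (K_2 − K_1)/38.01 = 101.867/38.01 = 2.68 g cm⁻³.

2.68 g cm⁻³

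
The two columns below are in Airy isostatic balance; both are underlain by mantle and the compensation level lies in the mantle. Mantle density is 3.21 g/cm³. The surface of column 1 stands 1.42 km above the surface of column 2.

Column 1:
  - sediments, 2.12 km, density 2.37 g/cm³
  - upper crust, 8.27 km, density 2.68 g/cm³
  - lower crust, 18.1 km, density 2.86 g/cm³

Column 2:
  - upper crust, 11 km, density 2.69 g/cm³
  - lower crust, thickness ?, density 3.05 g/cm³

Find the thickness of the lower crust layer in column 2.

Take the compensation level at the base of the deeper column (depth z_c below the surface of column 1) and equate Σ ρ_i t_i down to z_c; mantle fills any gap and the z_c terms cancel.
Column 1: 2.12×2.37 + 8.27×2.68 + 18.1×2.86 + (z_c − 28.49)×3.21
Column 2: 1.42×0 + 11×2.69 + x×3.05 + (z_c − 1.42 − 11 − x)×3.21
The z_c×3.21 term appears on both sides and cancels. Collect the known terms of each column as K = Σ(ρt)_known − 3.21 × (depth of known layers): K_1 = 78.954 − 3.21×28.49 = −12.4989; K_2 = 29.59 − 3.21×(1.42 + 11) = −10.2782.
Balance: K_1 = K_2 − x×(3.21 − 3.05), so x = (K_2 − K_1)/(3.21 − 3.05) = 2.2207/0.16 = 13.9 km.

13.9 km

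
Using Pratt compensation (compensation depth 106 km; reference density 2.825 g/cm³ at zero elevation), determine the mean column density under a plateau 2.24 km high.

Pratt balance: ρ_ref D = ρ (D + h).
ρ = ρ_ref D/(D + h) = 2.825 × 106 km/(106 km + 2.24 km) = 2.77 g/cm³.

2.77 g/cm³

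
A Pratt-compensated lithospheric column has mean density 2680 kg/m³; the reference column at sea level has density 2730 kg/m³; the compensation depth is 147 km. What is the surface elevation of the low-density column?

2.74 km

ρ_ref D = ρ (D + h) → h = D (ρ_ref − ρ)/ρ.
h = 147 km × (2730 − 2680)/2680 = 2.74 km.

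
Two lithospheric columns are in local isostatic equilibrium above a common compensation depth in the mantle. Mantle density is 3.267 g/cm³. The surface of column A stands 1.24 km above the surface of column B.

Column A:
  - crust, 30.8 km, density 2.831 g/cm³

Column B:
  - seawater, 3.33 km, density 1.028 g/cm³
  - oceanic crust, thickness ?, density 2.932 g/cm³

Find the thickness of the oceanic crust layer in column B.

5.74 km

Take the compensation level at the base of the deeper column (depth z_c below the surface of column A) and equate Σ ρ_i t_i down to z_c; mantle fills any gap and the z_c terms cancel.
Column A: 30.8×2.831 + (z_c − 30.8)×3.267
Column B: 1.24×0 + 3.33×1.028 + x×2.932 + (z_c − 1.24 − 3.33 − x)×3.267
The z_c×3.267 term appears on both sides and cancels. Collect the known terms of each column as K = Σ(ρt)_known − 3.267 × (depth of known layers): K_A = 87.1948 − 3.267×30.8 = −13.4288; K_B = 3.42324 − 3.267×(1.24 + 3.33) = −11.50695.
Balance: K_A = K_B − x×(3.267 − 2.932), so x = (K_B − K_A)/(3.267 − 2.932) = 1.92185/0.335 = 5.74 km.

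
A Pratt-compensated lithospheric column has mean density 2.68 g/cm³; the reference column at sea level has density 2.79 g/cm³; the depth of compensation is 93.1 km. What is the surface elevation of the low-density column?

ρ_ref D = ρ (D + h) → h = D (ρ_ref − ρ)/ρ.
h = 93.1 km × (2.79 − 2.68)/2.68 = 3.82 km.

3.82 km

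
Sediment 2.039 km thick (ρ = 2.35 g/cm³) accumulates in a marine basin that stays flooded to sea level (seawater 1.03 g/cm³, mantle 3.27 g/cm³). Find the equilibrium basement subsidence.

1.2 km

Submarine loading: the sediment displaces seawater, and the subsidence is in turn flooded, so s (ρ_m − ρ_w) = t (ρ_sed − ρ_w).
s = 2.039 km × (2.35 − 1.03) / (3.27 − 1.03) = 1.2 km.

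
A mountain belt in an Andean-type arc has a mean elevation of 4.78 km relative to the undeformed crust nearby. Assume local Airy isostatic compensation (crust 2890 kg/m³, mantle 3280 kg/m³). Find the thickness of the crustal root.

Isostatic balance requires: the weight of the topography is balanced by the buoyancy of the root, ρ_c h = (ρ_m − ρ_c) r.
r = h · ρ_c / (ρ_m − ρ_c) = 4.78 km × 2890 / (3280 − 2890) = 35.4 km.

35.4 km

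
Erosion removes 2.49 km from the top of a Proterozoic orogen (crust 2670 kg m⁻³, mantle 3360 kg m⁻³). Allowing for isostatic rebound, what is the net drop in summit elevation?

0.511 km

Rebound u = e ρ_c/ρ_m = 2.49 km × 2670/3360 = 1.979 km.
Net surface drop = e − u = 2.49 km − 1.979 km = e (ρ_m − ρ_c)/ρ_m = 0.511 km.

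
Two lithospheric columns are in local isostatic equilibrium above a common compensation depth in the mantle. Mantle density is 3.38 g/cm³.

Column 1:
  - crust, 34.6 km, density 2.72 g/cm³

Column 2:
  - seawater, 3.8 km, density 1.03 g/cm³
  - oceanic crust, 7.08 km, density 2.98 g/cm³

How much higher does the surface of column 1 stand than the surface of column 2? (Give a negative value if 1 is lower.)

3.28 km

For any compensation level in the mantle, the mantle terms cancel and isostasy reduces to e = (Σt_1 − Σt_2) − (Σ(ρt)_1 − Σ(ρt)_2) / ρ_m.
Σt_1 = 34.6 km; Σt_2 = 10.88 km; Σ(ρt)_1 = 94.112; Σ(ρt)_2 = 25.0124 (in km·g/cm³).
e = (34.6 − 10.88) − (94.112 − 25.0124) / 3.38 = 3.28 km.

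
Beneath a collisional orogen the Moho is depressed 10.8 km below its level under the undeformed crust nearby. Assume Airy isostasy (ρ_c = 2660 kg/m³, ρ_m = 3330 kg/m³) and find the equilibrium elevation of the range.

2.72 km

For local isostatic compensation: ρ_c h = (ρ_m − ρ_c) r.
h = r (ρ_m − ρ_c) / ρ_c = 10.8 km × (3330 − 2660) / 2660 = 2.72 km.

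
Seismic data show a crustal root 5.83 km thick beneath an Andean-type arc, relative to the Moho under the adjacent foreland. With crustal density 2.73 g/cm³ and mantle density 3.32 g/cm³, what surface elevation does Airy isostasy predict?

1.26 km

Balancing pressure at the compensation depth: ρ_c h = (ρ_m − ρ_c) r.
h = r (ρ_m − ρ_c) / ρ_c = 5.83 km × (3.32 − 2.73) / 2.73 = 1.26 km.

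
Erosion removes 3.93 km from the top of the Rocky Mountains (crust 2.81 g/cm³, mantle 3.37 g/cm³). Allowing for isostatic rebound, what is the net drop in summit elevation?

Rebound u = e ρ_c/ρ_m = 3.93 km × 2.81/3.37 = 3.277 km.
Net surface drop = e − u = 3.93 km − 3.277 km = e (ρ_m − ρ_c)/ρ_m = 0.653 km.

0.653 km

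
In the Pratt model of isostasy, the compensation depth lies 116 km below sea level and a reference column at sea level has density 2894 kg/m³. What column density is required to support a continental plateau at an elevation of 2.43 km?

Pratt balance: ρ_ref D = ρ (D + h).
ρ = ρ_ref D/(D + h) = 2894 × 116 km/(116 km + 2.43 km) = 2830 kg/m³.

2830 kg/m³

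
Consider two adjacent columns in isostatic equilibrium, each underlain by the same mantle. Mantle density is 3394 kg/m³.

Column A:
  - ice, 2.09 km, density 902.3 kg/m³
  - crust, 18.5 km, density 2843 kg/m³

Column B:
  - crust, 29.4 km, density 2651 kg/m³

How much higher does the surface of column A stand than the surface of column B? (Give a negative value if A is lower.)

For any compensation level in the mantle, the mantle terms cancel and isostasy reduces to e = (Σt_A − Σt_B) − (Σ(ρt)_A − Σ(ρt)_B) / ρ_m.
Σt_A = 20.59 km; Σt_B = 29.4 km; Σ(ρt)_A = 54481.307; Σ(ρt)_B = 77939.4 (in km·kg/m³).
e = (20.59 − 29.4) − (54481.307 − 77939.4) / 3394 = −1.9 km.

−1.9 km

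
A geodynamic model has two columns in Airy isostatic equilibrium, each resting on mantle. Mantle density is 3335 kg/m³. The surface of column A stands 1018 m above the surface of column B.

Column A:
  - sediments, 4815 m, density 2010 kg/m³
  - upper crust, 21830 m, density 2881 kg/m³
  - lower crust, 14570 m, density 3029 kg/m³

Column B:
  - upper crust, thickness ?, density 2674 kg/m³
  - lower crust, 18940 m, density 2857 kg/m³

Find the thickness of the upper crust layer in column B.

12600 m

Take the compensation level at the base of the deeper column (depth z_c below the surface of column A) and equate Σ ρ_i t_i down to z_c; mantle fills any gap and the z_c terms cancel.
Column A: 4815×2010 + 21830×2881 + 14570×3029 + (z_c − 41215)×3335
Column B: 1018×0 + x×2674 + 18940×2857 + (z_c − 1018 − 18940 − x)×3335
The z_c×3335 term appears on both sides and cancels. Collect the known terms of each column as K = Σ(ρt)_known − 3335 × (depth of known layers): K_A = 116702910 − 3335×41215 = −20749115; K_B = 54111580 − 3335×(1018 + 18940) = −12448350.
Balance: K_A = K_B − x×(3335 − 2674), so x = (K_B − K_A)/(3335 − 2674) = 8300760/661 = 12600 m.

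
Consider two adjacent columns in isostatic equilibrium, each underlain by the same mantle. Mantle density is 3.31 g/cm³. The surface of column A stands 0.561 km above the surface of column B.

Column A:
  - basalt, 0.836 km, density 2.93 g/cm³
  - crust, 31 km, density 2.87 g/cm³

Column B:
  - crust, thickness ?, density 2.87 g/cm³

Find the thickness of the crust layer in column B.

27.5 km

Take the compensation level at the base of the deeper column (depth z_c below the surface of column A) and equate Σ ρ_i t_i down to z_c; mantle fills any gap and the z_c terms cancel.
Column A: 0.836×2.93 + 31×2.87 + (z_c − 31.836)×3.31
Column B: 0.561×0 + x×2.87 + (z_c − 0.561 − 0 − x)×3.31
The z_c×3.31 term appears on both sides and cancels. Collect the known terms of each column as K = Σ(ρt)_known − 3.31 × (depth of known layers): K_A = 91.41948 − 3.31×31.836 = −13.95768; K_B = 0 − 3.31×(0.561 + 0) = −1.85691.
Balance: K_A = K_B − x×(3.31 − 2.87), so x = (K_B − K_A)/(3.31 − 2.87) = 12.1008/0.44 = 27.5 km.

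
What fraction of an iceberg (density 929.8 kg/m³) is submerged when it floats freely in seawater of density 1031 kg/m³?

0.902

Submerged fraction = ρ_obj/ρ_fluid = 929.8/1031 = 0.902.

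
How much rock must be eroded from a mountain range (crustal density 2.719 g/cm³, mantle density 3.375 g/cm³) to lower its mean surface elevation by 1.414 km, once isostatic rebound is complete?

7.27 km

Net drop Δ = e − u = e − e ρ_c/ρ_m = e (ρ_m − ρ_c)/ρ_m.
e = Δ ρ_m/(ρ_m − ρ_c) = 1.414 km × 3.375/0.656 = 7.27 km.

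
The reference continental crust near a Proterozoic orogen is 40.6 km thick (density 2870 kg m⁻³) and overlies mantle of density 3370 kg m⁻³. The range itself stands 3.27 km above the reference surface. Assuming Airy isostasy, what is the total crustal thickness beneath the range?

Root depth r = h ρ_c / (ρ_m − ρ_c) = 3.27 km × 2870 / 500 = 18.77 km.
Total thickness = T + h + r = 40.6 km + 3.27 km + 18.77 km = 62.6 km.

62.6 km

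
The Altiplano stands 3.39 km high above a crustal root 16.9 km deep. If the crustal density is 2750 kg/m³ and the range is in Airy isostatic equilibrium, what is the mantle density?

Airy balance: ρ_c h = (ρ_m − ρ_c) r → ρ_m = ρ_c (1 + h/r).
ρ_m = 2750 × (1 + 3.39 km/16.9 km) = 3300 kg/m³.

3300 kg/m³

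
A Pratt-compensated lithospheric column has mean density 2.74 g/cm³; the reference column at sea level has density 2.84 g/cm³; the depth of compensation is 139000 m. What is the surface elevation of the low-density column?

ρ_ref D = ρ (D + h) → h = D (ρ_ref − ρ)/ρ.
h = 139000 m × (2.84 − 2.74)/2.74 = 5070 m.

5070 m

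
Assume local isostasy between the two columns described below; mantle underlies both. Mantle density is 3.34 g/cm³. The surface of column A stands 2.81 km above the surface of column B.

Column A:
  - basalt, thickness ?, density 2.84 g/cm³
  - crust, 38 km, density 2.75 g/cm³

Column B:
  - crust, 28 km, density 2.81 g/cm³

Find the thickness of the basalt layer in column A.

3.61 km

Take the compensation level at the base of the deeper column (depth z_c below the surface of column A) and equate Σ ρ_i t_i down to z_c; mantle fills any gap and the z_c terms cancel.
Column A: x×2.84 + 38×2.75 + (z_c − 38 − x)×3.34
Column B: 2.81×0 + 28×2.81 + (z_c − 2.81 − 28)×3.34
The z_c×3.34 term appears on both sides and cancels. Collect the known terms of each column as K = Σ(ρt)_known − 3.34 × (depth of known layers): K_A = 104.5 − 3.34×38 = −22.42; K_B = 78.68 − 3.34×(2.81 + 28) = −24.2254.
Balance: K_A − x×(3.34 − 2.84) = K_B, so x = (K_A − K_B)/(3.34 − 2.84) = 1.8054/0.5 = 3.61 km.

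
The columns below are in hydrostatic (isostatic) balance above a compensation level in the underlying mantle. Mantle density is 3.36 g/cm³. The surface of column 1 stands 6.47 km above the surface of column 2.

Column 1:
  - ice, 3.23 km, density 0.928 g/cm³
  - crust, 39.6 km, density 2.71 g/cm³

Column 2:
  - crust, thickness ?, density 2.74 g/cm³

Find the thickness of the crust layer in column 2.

Take the compensation level at the base of the deeper column (depth z_c below the surface of column 1) and equate Σ ρ_i t_i down to z_c; mantle fills any gap and the z_c terms cancel.
Column 1: 3.23×0.928 + 39.6×2.71 + (z_c − 42.83)×3.36
Column 2: 6.47×0 + x×2.74 + (z_c − 6.47 − 0 − x)×3.36
The z_c×3.36 term appears on both sides and cancels. Collect the known terms of each column as K = Σ(ρt)_known − 3.36 × (depth of known layers): K_1 = 110.31344 − 3.36×42.83 = −33.59536; K_2 = 0 − 3.36×(6.47 + 0) = −21.7392.
Balance: K_1 = K_2 − x×(3.36 − 2.74), so x = (K_2 − K_1)/(3.36 − 2.74) = 11.8562/0.62 = 19.1 km.

19.1 km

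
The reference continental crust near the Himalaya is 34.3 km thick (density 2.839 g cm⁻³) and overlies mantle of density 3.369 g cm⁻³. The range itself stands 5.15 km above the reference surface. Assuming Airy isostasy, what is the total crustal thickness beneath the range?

Root depth r = h ρ_c / (ρ_m − ρ_c) = 5.15 km × 2.839 / 0.53 = 27.59 km.
Total thickness = T + h + r = 34.3 km + 5.15 km + 27.59 km = 67 km.

67 km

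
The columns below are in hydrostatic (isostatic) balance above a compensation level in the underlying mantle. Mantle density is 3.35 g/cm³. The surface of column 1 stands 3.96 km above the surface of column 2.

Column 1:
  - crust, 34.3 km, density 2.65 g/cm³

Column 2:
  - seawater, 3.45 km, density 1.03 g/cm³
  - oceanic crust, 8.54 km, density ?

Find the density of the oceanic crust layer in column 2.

3.03 g/cm³

Take the compensation level at the base of the deeper column (depth z_c below the surface of column 1) and equate Σ ρ_i t_i down to z_c; mantle fills any gap and the z_c terms cancel.
Column 1: 34.3×2.65 + (z_c − 34.3)×3.35
Column 2: 3.96×0 + 3.45×1.03 + 8.54×ρ + (z_c − 3.96 − 11.99)×3.35
The z_c×3.35 term appears on both sides and cancels. Collect the known terms of each column as K = Σ(ρt)_known − 3.35 × (depth of known layers): K_1 = 90.895 − 3.35×34.3 = −24.01; K_2 = 3.5535 − 3.35×(3.96 + 11.99) = −49.879.
Balance: K_1 = K_2 + 8.54×ρ, so ρ = (K_1 − K_2)/8.54 = 25.869/8.54 = 3.03 g/cm³.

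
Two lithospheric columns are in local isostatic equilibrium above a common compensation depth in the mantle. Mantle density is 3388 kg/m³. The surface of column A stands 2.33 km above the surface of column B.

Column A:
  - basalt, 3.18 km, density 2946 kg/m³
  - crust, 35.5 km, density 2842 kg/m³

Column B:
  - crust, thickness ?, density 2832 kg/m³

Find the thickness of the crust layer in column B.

Take the compensation level at the base of the deeper column (depth z_c below the surface of column A) and equate Σ ρ_i t_i down to z_c; mantle fills any gap and the z_c terms cancel.
Column A: 3.18×2946 + 35.5×2842 + (z_c − 38.68)×3388
Column B: 2.33×0 + x×2832 + (z_c − 2.33 − 0 − x)×3388
The z_c×3388 term appears on both sides and cancels. Collect the known terms of each column as K = Σ(ρt)_known − 3388 × (depth of known layers): K_A = 110259.28 − 3388×38.68 = −20788.56; K_B = 0 − 3388×(2.33 + 0) = −7894.04.
Balance: K_A = K_B − x×(3388 − 2832), so x = (K_B − K_A)/(3388 − 2832) = 12894.5/556 = 23.2 km.

23.2 km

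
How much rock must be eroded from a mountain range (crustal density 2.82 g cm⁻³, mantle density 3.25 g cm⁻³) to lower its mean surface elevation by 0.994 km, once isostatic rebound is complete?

Net drop Δ = e − u = e − e ρ_c/ρ_m = e (ρ_m − ρ_c)/ρ_m.
e = Δ ρ_m/(ρ_m − ρ_c) = 0.994 km × 3.25/0.43 = 7.51 km.

7.51 km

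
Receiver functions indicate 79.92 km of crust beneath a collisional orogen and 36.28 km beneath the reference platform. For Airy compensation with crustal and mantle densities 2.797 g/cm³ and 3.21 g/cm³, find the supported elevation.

5.61 km

Excess crust Δ = 79.92 km − 36.28 km = 43.64 km, split between elevation h and root r with h + r = Δ.
Airy balance ρ_c h = (ρ_m − ρ_c) r gives r = h ρ_c/(ρ_m − ρ_c), so h (1 + ρ_c/(ρ_m − ρ_c)) = Δ, i.e. h = Δ (ρ_m − ρ_c)/ρ_m.
h = 43.64 km × 0.413/3.21 = 5.61 km.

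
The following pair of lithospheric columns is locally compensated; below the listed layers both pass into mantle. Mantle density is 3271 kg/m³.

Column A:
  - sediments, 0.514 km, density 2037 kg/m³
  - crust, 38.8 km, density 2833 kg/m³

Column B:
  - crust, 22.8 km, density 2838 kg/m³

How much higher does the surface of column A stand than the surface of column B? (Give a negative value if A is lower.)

2.37 km

For any compensation level in the mantle, the mantle terms cancel and isostasy reduces to e = (Σt_A − Σt_B) − (Σ(ρt)_A − Σ(ρt)_B) / ρ_m.
Σt_A = 39.314 km; Σt_B = 22.8 km; Σ(ρt)_A = 110967.418; Σ(ρt)_B = 64706.4 (in km·kg/m³).
e = (39.314 − 22.8) − (110967.418 − 64706.4) / 3271 = 2.37 km.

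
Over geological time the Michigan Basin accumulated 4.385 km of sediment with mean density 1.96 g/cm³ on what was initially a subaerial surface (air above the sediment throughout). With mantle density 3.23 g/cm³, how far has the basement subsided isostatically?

2.66 km

Subaerial load: s = t ρ_sed / ρ_m = 4.385 km × 1.96/3.23 = 2.66 km.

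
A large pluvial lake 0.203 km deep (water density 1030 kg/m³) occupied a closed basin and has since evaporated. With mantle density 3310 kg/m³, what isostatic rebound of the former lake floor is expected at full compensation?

u = d ρ_w/ρ_m = 0.203 km × 1030/3310 = 0.0632 km.

0.0632 km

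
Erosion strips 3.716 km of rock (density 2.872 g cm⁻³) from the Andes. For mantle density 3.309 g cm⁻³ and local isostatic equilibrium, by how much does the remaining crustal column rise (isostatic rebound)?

3.23 km

Unloading: uplift u = e ρ_c/ρ_m = 3.716 km × 2.872/3.309 = 3.23 km.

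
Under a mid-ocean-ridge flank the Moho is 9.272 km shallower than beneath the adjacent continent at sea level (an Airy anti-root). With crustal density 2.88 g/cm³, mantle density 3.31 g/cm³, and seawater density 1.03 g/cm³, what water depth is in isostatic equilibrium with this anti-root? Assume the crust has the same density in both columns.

Replacing a thickness d of crust by seawater at the top must be balanced by replacing crust with mantle at the base: d (ρ_c − ρ_w) = a (ρ_m − ρ_c).
d = a (ρ_m − ρ_c)/(ρ_c − ρ_w) = 9.272 km × 0.43/1.85 = 2.16 km.

2.16 km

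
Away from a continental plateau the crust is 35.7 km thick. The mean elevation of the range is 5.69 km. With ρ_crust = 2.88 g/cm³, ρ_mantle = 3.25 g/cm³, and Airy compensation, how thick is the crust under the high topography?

85.7 km

Root depth r = h ρ_c / (ρ_m − ρ_c) = 5.69 km × 2.88 / 0.37 = 44.29 km.
Total thickness = T + h + r = 35.7 km + 5.69 km + 44.29 km = 85.7 km.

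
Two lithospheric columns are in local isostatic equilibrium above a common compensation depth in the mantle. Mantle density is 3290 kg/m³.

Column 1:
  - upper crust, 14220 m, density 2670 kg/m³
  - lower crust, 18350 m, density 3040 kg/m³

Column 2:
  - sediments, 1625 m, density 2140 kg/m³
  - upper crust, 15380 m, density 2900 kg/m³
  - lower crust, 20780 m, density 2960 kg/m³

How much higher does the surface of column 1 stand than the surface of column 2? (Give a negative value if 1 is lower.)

For any compensation level in the mantle, the mantle terms cancel and isostasy reduces to e = (Σt_1 − Σt_2) − (Σ(ρt)_1 − Σ(ρt)_2) / ρ_m.
Σt_1 = 32570 m; Σt_2 = 37785 m; Σ(ρt)_1 = 93751400; Σ(ρt)_2 = 109588300 (in m·kg/m³).
e = (32570 − 37785) − (93751400 − 109588300) / 3290 = −401 m.

−401 m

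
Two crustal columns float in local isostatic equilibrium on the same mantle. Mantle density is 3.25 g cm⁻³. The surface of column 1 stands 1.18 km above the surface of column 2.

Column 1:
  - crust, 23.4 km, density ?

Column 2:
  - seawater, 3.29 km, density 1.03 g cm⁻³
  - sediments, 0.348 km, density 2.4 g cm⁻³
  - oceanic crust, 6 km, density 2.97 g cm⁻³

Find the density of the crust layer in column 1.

Take the compensation level at the base of the deeper column (depth z_c below the surface of column 1) and equate Σ ρ_i t_i down to z_c; mantle fills any gap and the z_c terms cancel.
Column 1: 23.4×ρ + (z_c − 23.4)×3.25
Column 2: 1.18×0 + 3.29×1.03 + 0.348×2.4 + 6×2.97 + (z_c − 1.18 − 9.638)×3.25
The z_c×3.25 term appears on both sides and cancels. Collect the known terms of each column as K = Σ(ρt)_known − 3.25 × (depth of known layers): K_1 = 0 − 3.25×23.4 = −76.05; K_2 = 22.0439 − 3.25×(1.18 + 9.638) = −13.1146.
Balance: K_1 + 23.4×ρ = K_2, so ρ = (K_2 − K_1)/23.4 = 62.9354/23.4 = 2.69 g cm⁻³.

2.69 g cm⁻³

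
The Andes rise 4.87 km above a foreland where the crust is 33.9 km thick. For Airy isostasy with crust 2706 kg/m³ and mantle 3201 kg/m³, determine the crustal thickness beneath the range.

65.4 km

Root depth r = h ρ_c / (ρ_m − ρ_c) = 4.87 km × 2706 / 495 = 26.62 km.
Total thickness = T + h + r = 33.9 km + 4.87 km + 26.62 km = 65.4 km.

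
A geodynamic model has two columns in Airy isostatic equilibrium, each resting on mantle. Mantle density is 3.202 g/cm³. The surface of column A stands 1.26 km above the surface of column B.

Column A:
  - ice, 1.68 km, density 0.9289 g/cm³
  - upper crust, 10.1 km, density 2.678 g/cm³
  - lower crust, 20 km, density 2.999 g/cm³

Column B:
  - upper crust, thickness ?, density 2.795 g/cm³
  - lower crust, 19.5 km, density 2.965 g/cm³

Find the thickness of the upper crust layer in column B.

Take the compensation level at the base of the deeper column (depth z_c below the surface of column A) and equate Σ ρ_i t_i down to z_c; mantle fills any gap and the z_c terms cancel.
Column A: 1.68×0.9289 + 10.1×2.678 + 20×2.999 + (z_c − 31.78)×3.202
Column B: 1.26×0 + x×2.795 + 19.5×2.965 + (z_c − 1.26 − 19.5 − x)×3.202
The z_c×3.202 term appears on both sides and cancels. Collect the known terms of each column as K = Σ(ρt)_known − 3.202 × (depth of known layers): K_A = 88.588352 − 3.202×31.78 = −13.171208; K_B = 57.8175 − 3.202×(1.26 + 19.5) = −8.65602.
Balance: K_A = K_B − x×(3.202 − 2.795), so x = (K_B − K_A)/(3.202 − 2.795) = 4.51519/0.407 = 11.1 km.

11.1 km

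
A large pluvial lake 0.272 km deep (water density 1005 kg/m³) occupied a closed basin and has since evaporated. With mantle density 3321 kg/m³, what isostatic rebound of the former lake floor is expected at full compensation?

0.0823 km

u = d ρ_w/ρ_m = 0.272 km × 1005/3321 = 0.0823 km.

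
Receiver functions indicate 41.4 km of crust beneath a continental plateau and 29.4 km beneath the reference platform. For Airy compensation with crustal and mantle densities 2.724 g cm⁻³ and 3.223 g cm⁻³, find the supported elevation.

1.86 km

Excess crust Δ = 41.4 km − 29.4 km = 12 km, split between elevation h and root r with h + r = Δ.
Airy balance ρ_c h = (ρ_m − ρ_c) r gives r = h ρ_c/(ρ_m − ρ_c), so h (1 + ρ_c/(ρ_m − ρ_c)) = Δ, i.e. h = Δ (ρ_m − ρ_c)/ρ_m.
h = 12 km × 0.499/3.223 = 1.86 km.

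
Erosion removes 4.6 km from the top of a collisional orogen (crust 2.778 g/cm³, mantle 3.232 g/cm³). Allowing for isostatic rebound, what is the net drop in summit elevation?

Rebound u = e ρ_c/ρ_m = 4.6 km × 2.778/3.232 = 3.954 km.
Net surface drop = e − u = 4.6 km − 3.954 km = e (ρ_m − ρ_c)/ρ_m = 0.646 km.

0.646 km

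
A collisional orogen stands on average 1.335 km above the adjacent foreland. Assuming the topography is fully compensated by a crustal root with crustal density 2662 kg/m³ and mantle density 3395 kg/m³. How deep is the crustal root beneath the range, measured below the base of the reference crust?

4.85 km

Balancing pressure at the compensation depth: the weight of the topography is balanced by the buoyancy of the root, ρ_c h = (ρ_m − ρ_c) r.
r = h · ρ_c / (ρ_m − ρ_c) = 1.335 km × 2662 / (3395 − 2662) = 4.85 km.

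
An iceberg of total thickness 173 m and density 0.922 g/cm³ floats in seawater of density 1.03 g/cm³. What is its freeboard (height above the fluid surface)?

18.1 m

Floating equilibrium: submerged depth d = t ρ_obj/ρ_fluid = 173 m × 0.922/1.03 = 154.9 m.
Freeboard = t − d = 173 m − 154.9 m = 18.1 m.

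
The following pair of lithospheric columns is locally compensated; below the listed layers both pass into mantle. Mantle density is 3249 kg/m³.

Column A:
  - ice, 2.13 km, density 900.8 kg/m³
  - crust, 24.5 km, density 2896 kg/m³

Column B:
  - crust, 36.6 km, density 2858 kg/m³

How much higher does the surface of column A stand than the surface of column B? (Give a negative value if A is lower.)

For any compensation level in the mantle, the mantle terms cancel and isostasy reduces to e = (Σt_A − Σt_B) − (Σ(ρt)_A − Σ(ρt)_B) / ρ_m.
Σt_A = 26.63 km; Σt_B = 36.6 km; Σ(ρt)_A = 72870.704; Σ(ρt)_B = 104602.8 (in km·kg/m³).
e = (26.63 − 36.6) − (72870.704 − 104602.8) / 3249 = −0.203 km.

−0.203 km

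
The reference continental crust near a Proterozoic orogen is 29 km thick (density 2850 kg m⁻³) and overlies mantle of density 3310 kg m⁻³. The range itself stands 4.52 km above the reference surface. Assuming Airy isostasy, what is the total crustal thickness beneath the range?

Root depth r = h ρ_c / (ρ_m − ρ_c) = 4.52 km × 2850 / 460 = 28 km.
Total thickness = T + h + r = 29 km + 4.52 km + 28 km = 61.5 km.

61.5 km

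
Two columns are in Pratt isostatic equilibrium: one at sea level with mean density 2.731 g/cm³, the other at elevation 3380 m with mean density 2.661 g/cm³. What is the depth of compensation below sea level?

ρ_ref D = ρ (D + h) → D (ρ_ref − ρ) = ρ h.
D = ρ h/(ρ_ref − ρ) = 2.661 × 3380 m/(2.731 − 2.661) = 128000 m.

128000 m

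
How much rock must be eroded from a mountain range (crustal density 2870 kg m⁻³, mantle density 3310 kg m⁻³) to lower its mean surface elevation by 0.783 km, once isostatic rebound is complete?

5.89 km

Net drop Δ = e − u = e − e ρ_c/ρ_m = e (ρ_m − ρ_c)/ρ_m.
e = Δ ρ_m/(ρ_m − ρ_c) = 0.783 km × 3310/440 = 5.89 km.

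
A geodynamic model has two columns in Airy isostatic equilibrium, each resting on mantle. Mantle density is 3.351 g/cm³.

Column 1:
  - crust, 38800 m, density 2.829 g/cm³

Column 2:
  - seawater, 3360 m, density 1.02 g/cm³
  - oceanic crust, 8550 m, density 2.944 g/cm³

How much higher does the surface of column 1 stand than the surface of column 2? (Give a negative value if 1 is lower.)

For any compensation level in the mantle, the mantle terms cancel and isostasy reduces to e = (Σt_1 − Σt_2) − (Σ(ρt)_1 − Σ(ρt)_2) / ρ_m.
Σt_1 = 38800 m; Σt_2 = 11910 m; Σ(ρt)_1 = 109765.2; Σ(ρt)_2 = 28598.4 (in m·g/cm³).
e = (38800 − 11910) − (109765.2 − 28598.4) / 3.351 = 2670 m.

2670 m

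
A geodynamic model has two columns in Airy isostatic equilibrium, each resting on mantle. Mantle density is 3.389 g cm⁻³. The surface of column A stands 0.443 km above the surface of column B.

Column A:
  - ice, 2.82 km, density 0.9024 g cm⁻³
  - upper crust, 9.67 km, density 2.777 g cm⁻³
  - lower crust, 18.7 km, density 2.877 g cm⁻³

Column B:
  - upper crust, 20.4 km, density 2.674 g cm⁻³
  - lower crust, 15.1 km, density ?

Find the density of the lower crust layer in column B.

2.96 g cm⁻³

Take the compensation level at the base of the deeper column (depth z_c below the surface of column A) and equate Σ ρ_i t_i down to z_c; mantle fills any gap and the z_c terms cancel.
Column A: 2.82×0.9024 + 9.67×2.777 + 18.7×2.877 + (z_c − 31.19)×3.389
Column B: 0.443×0 + 20.4×2.674 + 15.1×ρ + (z_c − 0.443 − 35.5)×3.389
The z_c×3.389 term appears on both sides and cancels. Collect the known terms of each column as K = Σ(ρt)_known − 3.389 × (depth of known layers): K_A = 83.198258 − 3.389×31.19 = −22.504652; K_B = 54.5496 − 3.389×(0.443 + 35.5) = −67.261227.
Balance: K_A = K_B + 15.1×ρ, so ρ = (K_A − K_B)/15.1 = 44.7566/15.1 = 2.96 g cm⁻³.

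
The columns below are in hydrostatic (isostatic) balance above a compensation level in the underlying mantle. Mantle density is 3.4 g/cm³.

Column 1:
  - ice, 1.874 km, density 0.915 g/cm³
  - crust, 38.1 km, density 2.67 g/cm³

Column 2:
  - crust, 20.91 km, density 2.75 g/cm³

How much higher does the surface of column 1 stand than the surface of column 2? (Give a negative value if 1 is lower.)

5.55 km

For any compensation level in the mantle, the mantle terms cancel and isostasy reduces to e = (Σt_1 − Σt_2) − (Σ(ρt)_1 − Σ(ρt)_2) / ρ_m.
Σt_1 = 39.974 km; Σt_2 = 20.91 km; Σ(ρt)_1 = 103.44171; Σ(ρt)_2 = 57.5025 (in km·g/cm³).
e = (39.974 − 20.91) − (103.44171 − 57.5025) / 3.4 = 5.55 km.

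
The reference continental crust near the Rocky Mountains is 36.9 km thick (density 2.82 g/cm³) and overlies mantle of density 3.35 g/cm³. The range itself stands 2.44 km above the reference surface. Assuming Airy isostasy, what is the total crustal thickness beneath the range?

52.3 km

Root depth r = h ρ_c / (ρ_m − ρ_c) = 2.44 km × 2.82 / 0.53 = 12.98 km.
Total thickness = T + h + r = 36.9 km + 2.44 km + 12.98 km = 52.3 km.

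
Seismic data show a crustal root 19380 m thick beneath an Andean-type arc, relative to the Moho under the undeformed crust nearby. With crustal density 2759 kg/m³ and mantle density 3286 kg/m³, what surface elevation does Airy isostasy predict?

3700 m

Equating mass per unit area of the two columns: ρ_c h = (ρ_m − ρ_c) r.
h = r (ρ_m − ρ_c) / ρ_c = 19380 m × (3286 − 2759) / 2759 = 3700 m.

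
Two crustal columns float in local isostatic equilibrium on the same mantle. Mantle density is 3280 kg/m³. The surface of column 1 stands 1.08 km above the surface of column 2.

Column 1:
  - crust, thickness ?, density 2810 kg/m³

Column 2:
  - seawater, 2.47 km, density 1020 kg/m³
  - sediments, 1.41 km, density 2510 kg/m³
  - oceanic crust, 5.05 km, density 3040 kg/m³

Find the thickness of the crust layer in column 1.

Take the compensation level at the base of the deeper column (depth z_c below the surface of column 1) and equate Σ ρ_i t_i down to z_c; mantle fills any gap and the z_c terms cancel.
Column 1: x×2810 + (z_c − 0 − x)×3280
Column 2: 1.08×0 + 2.47×1020 + 1.41×2510 + 5.05×3040 + (z_c − 1.08 − 8.93)×3280
The z_c×3280 term appears on both sides and cancels. Collect the known terms of each column as K = Σ(ρt)_known − 3280 × (depth of known layers): K_1 = 0 − 3280×0 = 0; K_2 = 21410.5 − 3280×(1.08 + 8.93) = −11422.3.
Balance: K_1 − x×(3280 − 2810) = K_2, so x = (K_1 − K_2)/(3280 − 2810) = 11422.3/470 = 24.3 km.

24.3 km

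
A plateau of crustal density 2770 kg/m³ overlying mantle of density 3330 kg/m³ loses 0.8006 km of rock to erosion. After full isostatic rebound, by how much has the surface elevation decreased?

0.135 km

Rebound u = e ρ_c/ρ_m = 0.8006 km × 2770/3330 = 0.666 km.
Net surface drop = e − u = 0.8006 km − 0.666 km = e (ρ_m − ρ_c)/ρ_m = 0.135 km.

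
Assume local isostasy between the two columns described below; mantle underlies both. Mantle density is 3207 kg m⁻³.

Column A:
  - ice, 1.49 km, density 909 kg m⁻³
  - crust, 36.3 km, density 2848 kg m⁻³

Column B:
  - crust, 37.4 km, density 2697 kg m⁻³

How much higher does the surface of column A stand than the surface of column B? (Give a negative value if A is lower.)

For any compensation level in the mantle, the mantle terms cancel and isostasy reduces to e = (Σt_A − Σt_B) − (Σ(ρt)_A − Σ(ρt)_B) / ρ_m.
Σt_A = 37.79 km; Σt_B = 37.4 km; Σ(ρt)_A = 104736.81; Σ(ρt)_B = 100867.8 (in km·kg m⁻³).
e = (37.79 − 37.4) − (104736.81 − 100867.8) / 3207 = −0.816 km.

−0.816 km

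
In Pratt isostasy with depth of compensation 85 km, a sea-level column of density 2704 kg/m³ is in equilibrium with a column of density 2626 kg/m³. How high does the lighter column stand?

ρ_ref D = ρ (D + h) → h = D (ρ_ref − ρ)/ρ.
h = 85 km × (2704 − 2626)/2626 = 2.52 km.

2.52 km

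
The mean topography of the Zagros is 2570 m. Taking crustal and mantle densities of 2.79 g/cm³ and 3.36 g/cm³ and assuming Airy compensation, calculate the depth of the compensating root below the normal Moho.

12600 m

Equating mass per unit area of the two columns: the weight of the topography is balanced by the buoyancy of the root, ρ_c h = (ρ_m − ρ_c) r.
r = h · ρ_c / (ρ_m − ρ_c) = 2570 m × 2.79 / (3.36 − 2.79) = 12600 m.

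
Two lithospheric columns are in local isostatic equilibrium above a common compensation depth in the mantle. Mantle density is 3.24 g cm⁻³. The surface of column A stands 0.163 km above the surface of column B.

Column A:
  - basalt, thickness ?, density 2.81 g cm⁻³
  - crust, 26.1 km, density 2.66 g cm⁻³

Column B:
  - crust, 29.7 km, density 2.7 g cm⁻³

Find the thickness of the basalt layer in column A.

Take the compensation level at the base of the deeper column (depth z_c below the surface of column A) and equate Σ ρ_i t_i down to z_c; mantle fills any gap and the z_c terms cancel.
Column A: x×2.81 + 26.1×2.66 + (z_c − 26.1 − x)×3.24
Column B: 0.163×0 + 29.7×2.7 + (z_c − 0.163 − 29.7)×3.24
The z_c×3.24 term appears on both sides and cancels. Collect the known terms of each column as K = Σ(ρt)_known − 3.24 × (depth of known layers): K_A = 69.426 − 3.24×26.1 = −15.138; K_B = 80.19 − 3.24×(0.163 + 29.7) = −16.56612.
Balance: K_A − x×(3.24 − 2.81) = K_B, so x = (K_A − K_B)/(3.24 − 2.81) = 1.42812/0.43 = 3.32 km.

3.32 km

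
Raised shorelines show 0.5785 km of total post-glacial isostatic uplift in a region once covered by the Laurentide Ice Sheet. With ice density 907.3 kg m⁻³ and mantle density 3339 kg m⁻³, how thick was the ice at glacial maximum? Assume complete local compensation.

u = t ρ_ice/ρ_m → t = u ρ_m/ρ_ice = 0.5785 km × 3339/907.3 = 2.13 km.

2.13 km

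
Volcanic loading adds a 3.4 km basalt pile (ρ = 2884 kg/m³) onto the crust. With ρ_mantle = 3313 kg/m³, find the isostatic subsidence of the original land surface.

2.96 km

Subaerial loading: s = t ρ_load / ρ_m.
s = 3.4 km × 2884/3313 = 2.96 km.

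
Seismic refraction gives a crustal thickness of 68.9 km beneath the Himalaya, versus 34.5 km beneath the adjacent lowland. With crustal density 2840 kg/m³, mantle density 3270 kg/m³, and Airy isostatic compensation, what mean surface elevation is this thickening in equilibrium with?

Excess crust Δ = 68.9 km − 34.5 km = 34.4 km, split between elevation h and root r with h + r = Δ.
Airy balance ρ_c h = (ρ_m − ρ_c) r gives r = h ρ_c/(ρ_m − ρ_c), so h (1 + ρ_c/(ρ_m − ρ_c)) = Δ, i.e. h = Δ (ρ_m − ρ_c)/ρ_m.
h = 34.4 km × 430/3270 = 4.52 km.

4.52 km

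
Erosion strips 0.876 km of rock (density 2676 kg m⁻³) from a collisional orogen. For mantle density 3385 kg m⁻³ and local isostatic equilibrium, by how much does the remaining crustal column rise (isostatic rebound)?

0.693 km

Unloading: uplift u = e ρ_c/ρ_m = 0.876 km × 2676/3385 = 0.693 km.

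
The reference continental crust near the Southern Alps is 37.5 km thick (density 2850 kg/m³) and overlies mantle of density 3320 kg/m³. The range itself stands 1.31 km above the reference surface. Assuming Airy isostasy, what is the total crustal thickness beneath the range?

Root depth r = h ρ_c / (ρ_m − ρ_c) = 1.31 km × 2850 / 470 = 7.944 km.
Total thickness = T + h + r = 37.5 km + 1.31 km + 7.944 km = 46.8 km.

46.8 km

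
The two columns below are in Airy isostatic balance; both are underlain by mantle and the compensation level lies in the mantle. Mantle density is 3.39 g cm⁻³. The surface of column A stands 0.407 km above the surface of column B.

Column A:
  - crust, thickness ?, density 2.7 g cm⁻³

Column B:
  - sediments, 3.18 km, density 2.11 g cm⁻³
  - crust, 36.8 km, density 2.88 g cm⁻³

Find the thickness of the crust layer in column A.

35.1 km

Take the compensation level at the base of the deeper column (depth z_c below the surface of column A) and equate Σ ρ_i t_i down to z_c; mantle fills any gap and the z_c terms cancel.
Column A: x×2.7 + (z_c − 0 − x)×3.39
Column B: 0.407×0 + 3.18×2.11 + 36.8×2.88 + (z_c − 0.407 − 39.98)×3.39
The z_c×3.39 term appears on both sides and cancels. Collect the known terms of each column as K = Σ(ρt)_known − 3.39 × (depth of known layers): K_A = 0 − 3.39×0 = 0; K_B = 112.6938 − 3.39×(0.407 + 39.98) = −24.21813.
Balance: K_A − x×(3.39 − 2.7) = K_B, so x = (K_A − K_B)/(3.39 − 2.7) = 24.2181/0.69 = 35.1 km.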